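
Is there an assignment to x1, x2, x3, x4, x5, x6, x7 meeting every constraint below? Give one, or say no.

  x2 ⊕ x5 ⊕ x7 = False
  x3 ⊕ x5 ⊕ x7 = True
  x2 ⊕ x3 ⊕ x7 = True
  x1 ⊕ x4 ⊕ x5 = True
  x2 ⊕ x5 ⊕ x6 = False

x1=T, x2=F, x3=T, x4=F, x5=F, x6=F, x7=F

x2 ⊕ x5 ⊕ x7 = F ⊕ F ⊕ F = False ✓
x3 ⊕ x5 ⊕ x7 = T ⊕ F ⊕ F = True ✓
x2 ⊕ x3 ⊕ x7 = F ⊕ T ⊕ F = True ✓
x1 ⊕ x4 ⊕ x5 = T ⊕ F ⊕ F = True ✓
x2 ⊕ x5 ⊕ x6 = F ⊕ F ⊕ F = False ✓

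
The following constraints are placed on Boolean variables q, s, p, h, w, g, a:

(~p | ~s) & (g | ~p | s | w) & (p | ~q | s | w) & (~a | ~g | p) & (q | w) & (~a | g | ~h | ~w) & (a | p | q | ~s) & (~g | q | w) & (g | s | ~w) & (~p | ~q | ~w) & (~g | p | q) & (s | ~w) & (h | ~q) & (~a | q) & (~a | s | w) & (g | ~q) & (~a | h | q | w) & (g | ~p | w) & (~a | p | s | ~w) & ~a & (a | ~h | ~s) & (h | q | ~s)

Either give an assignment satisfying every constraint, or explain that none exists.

q=T, s=F, p=T, h=T, w=F, g=T, a=F

Unit clause (~a) forces a = False.
Try q = False:
  (q | w) forces w = True.
  (s | ~w) forces s = True.
  (~p | ~s) forces p = False.
  clause (a | p | q | ~s) is falsified — backtrack.
So q = True.
  then (h | ~q) forces h = True.
  then (g | ~q) forces g = True.
  then (a | ~h | ~s) forces s = False.
  then (s | ~w) forces w = False.
  then (p | ~q | s | w) forces p = True.
All clauses satisfied.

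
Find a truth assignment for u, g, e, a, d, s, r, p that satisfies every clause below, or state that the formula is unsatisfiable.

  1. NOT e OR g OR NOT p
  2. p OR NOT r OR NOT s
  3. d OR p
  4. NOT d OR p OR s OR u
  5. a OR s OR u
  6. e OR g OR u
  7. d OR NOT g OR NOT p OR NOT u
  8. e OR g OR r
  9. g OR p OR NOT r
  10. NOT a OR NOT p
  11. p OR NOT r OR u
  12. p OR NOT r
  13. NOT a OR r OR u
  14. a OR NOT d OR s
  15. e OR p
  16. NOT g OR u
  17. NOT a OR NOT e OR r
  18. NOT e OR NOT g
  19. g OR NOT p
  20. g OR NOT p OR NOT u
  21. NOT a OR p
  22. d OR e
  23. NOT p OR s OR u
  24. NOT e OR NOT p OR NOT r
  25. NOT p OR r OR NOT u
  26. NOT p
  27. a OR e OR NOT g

Unit clause (NOT p) forces p = False.
In (d OR p) only d is left, so d = True.
In (p OR NOT r) only NOT r is left, so r = False.
In (e OR p) only e is left, so e = True.
In (NOT a OR NOT e OR r) only NOT a is left, so a = False.
In (NOT e OR NOT g) only NOT g is left, so g = False.
In (a OR NOT d OR s) only s is left, so s = True.
Set u = True.
All clauses satisfied.

u: True; g: False; e: True; a: False; d: True; s: True; r: False; p: False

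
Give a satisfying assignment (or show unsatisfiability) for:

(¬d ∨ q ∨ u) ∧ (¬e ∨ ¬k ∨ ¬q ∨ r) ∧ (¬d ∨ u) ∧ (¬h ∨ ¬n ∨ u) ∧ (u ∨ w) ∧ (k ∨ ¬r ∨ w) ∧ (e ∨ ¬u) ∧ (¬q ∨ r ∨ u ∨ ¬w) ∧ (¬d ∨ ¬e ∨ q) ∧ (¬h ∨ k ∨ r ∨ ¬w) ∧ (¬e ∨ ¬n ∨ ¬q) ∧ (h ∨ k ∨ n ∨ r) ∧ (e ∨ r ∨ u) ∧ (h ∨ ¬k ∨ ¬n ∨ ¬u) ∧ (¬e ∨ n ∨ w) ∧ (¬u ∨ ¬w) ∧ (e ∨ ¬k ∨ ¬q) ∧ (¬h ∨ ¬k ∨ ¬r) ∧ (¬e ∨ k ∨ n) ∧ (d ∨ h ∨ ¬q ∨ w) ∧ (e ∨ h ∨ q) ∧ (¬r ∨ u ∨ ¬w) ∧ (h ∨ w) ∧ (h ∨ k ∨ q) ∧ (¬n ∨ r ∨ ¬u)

u = False, k = True, e = True, q = False, r = False, d = False, w = True, n = True, h = False

Set u = False.
  then (¬d ∨ u) forces d = False.
  then (u ∨ w) forces w = True.
  then (¬r ∨ u ∨ ¬w) forces r = False.
  then (¬q ∨ r ∨ u ∨ ¬w) forces q = False.
  then (e ∨ r ∨ u) forces e = True.
Set k = True.
Set n = True.
  then (¬h ∨ ¬n ∨ u) forces h = False.
All clauses satisfied.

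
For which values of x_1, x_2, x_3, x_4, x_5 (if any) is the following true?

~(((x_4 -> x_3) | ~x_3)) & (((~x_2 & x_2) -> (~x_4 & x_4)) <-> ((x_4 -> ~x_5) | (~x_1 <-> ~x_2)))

Unsatisfiable — no assignment works.

The conjunct ~(((x_4 -> x_3) | ~x_3)) is unsatisfiable on its own:
  x_3=F, x_4=F: evaluates to False.
  x_3=F, x_4=T: evaluates to False.
  x_3=T, x_4=F: evaluates to False.
  x_3=T, x_4=T: evaluates to False.
So the whole conjunction is unsatisfiable.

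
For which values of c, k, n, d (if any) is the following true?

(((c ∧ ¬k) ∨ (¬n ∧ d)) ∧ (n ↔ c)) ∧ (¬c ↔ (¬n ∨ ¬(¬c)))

c=F; k=T; n=F; d=T

  ((c ∧ ¬k) ∨ (¬n ∧ d)) ∧ (n ↔ c) = True
    (c ∧ ¬k) ∨ (¬n ∧ d) = True
      c ∧ ¬k = False
        ¬k = False
      ¬n ∧ d = True
        ¬n = True
    n ↔ c = True
  ¬c ↔ (¬n ∨ ¬(¬c)) = True
    ¬c = True
    ¬n ∨ ¬(¬c) = True
      ¬n = True
      ¬(¬c) = False
        ¬c = True
Both conjuncts True, so the formula holds.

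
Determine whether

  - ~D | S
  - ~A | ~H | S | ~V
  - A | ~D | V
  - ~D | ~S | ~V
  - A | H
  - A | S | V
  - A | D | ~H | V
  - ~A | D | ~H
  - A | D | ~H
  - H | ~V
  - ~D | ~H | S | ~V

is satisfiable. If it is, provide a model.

Try A = False:
  (A | H) forces H = True.
  (A | D | ~H) forces D = True.
  (~D | S) forces S = True.
  (A | ~D | V) forces V = True.
  clause (~D | ~S | ~V) is falsified — backtrack.
So A = True.
Try V = True:
  (H | ~V) forces H = True.
  (~A | ~H | S | ~V) forces S = True.
  (~D | ~S | ~V) forces D = False.
  clause (~A | D | ~H) is falsified — backtrack.
So V = False.
Set D = True.
  then (~D | S) forces S = True.
Set H = False.
All clauses satisfied.

A = True; V = False; D = True; S = True; H = False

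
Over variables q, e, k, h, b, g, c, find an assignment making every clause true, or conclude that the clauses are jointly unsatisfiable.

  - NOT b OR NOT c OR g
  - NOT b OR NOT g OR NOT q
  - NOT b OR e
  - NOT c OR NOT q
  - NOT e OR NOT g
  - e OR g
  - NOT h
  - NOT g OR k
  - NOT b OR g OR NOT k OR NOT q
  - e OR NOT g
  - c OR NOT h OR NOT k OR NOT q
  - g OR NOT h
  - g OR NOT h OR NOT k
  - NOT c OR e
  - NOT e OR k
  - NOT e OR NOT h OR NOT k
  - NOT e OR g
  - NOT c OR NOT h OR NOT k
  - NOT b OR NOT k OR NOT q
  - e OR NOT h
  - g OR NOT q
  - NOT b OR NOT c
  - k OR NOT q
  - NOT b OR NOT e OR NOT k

Case g = True:
  (NOT e OR NOT g) forces e = False.
  Clause (e OR NOT g) is falsified — contradiction.
Case g = False:
  (e OR g) forces e = True.
  Clause (NOT e OR g) is falsified — contradiction.
Both cases fail, so the formula is unsatisfiable.

The formula is unsatisfiable.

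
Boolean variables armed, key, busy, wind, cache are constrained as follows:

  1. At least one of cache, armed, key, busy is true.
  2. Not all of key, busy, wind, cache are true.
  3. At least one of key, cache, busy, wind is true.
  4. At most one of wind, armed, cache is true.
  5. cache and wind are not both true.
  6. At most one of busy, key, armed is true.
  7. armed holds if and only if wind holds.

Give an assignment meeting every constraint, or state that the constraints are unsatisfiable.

armed = False, key = False, busy = False, wind = False, cache = True

  (1) {cache, armed, key, busy}: 1 true — at least one ✓
  (2) {key, busy, wind, cache}: 1/4 true — not all ✓
  (3) {key, cache, busy, wind}: 1 true — at least one ✓
  (4) {wind, armed, cache}: 1 true — at most one ✓
  (5) cache=T, wind=F — not both ✓
  (6) {busy, key, armed}: 0 true — at most one ✓
  (7) armed=F, wind=F — same ✓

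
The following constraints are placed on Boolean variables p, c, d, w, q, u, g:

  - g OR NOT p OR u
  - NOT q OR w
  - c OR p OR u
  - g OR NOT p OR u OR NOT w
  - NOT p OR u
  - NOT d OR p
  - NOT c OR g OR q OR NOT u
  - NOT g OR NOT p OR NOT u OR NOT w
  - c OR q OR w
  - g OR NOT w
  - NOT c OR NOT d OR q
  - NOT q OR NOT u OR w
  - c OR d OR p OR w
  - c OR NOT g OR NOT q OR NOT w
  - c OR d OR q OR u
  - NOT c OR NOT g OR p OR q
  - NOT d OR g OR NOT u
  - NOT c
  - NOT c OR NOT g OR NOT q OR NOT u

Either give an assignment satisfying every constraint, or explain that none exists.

p=F; c=F; d=F; w=T; q=F; u=T; g=T

Unit clause (NOT c) forces c = False.
Set p = False.
  then (c OR p OR u) forces u = True.
  then (NOT d OR p) forces d = False.
  then (c OR d OR p OR w) forces w = True.
  then (g OR NOT w) forces g = True.
  then (c OR NOT g OR NOT q OR NOT w) forces q = False.
All clauses satisfied.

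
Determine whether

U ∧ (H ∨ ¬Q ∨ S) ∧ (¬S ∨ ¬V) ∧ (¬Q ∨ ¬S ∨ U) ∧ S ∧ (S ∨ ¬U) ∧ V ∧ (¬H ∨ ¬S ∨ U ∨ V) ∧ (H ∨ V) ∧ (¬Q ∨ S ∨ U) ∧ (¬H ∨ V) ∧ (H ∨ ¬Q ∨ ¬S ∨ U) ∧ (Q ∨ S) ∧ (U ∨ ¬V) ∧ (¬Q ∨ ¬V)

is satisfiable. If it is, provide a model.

UNSATISFIABLE

Case S = True:
  (U) forces U = True.
  (¬S ∨ ¬V) forces V = False.
  Clause (V) is falsified — contradiction.
Case S = False:
  Clause (S) is falsified — contradiction.
Both cases fail, so the formula is unsatisfiable.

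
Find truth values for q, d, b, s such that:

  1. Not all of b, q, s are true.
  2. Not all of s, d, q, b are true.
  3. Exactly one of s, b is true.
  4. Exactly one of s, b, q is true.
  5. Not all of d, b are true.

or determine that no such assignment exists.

q=F, d=F, b=F, s=T

  (1) {b, q, s}: 1/3 true — not all ✓
  (2) {s, d, q, b}: 1/4 true — not all ✓
  (3) {s, b}: 1 true — exactly one ✓
  (4) {s, b, q}: 1 true — exactly one ✓
  (5) {d, b}: 0/2 true — not all ✓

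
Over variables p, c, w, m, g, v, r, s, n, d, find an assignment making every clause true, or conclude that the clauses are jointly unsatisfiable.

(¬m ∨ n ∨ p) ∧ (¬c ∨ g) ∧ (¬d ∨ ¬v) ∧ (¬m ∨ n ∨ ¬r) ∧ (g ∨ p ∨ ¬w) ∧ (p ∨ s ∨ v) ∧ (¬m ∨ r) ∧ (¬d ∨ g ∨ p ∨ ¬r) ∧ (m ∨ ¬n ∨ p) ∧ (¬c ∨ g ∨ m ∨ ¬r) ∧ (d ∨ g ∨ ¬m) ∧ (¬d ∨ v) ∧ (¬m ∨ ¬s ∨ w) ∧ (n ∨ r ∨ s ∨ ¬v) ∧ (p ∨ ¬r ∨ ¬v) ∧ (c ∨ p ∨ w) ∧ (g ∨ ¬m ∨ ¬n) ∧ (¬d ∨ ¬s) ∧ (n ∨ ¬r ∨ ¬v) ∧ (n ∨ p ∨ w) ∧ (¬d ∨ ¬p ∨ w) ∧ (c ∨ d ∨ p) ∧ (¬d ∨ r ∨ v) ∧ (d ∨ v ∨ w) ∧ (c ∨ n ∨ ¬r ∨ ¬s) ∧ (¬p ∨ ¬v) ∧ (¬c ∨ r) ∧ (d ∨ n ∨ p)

p = False, c = True, w = True, m = True, g = True, v = False, r = True, s = True, n = True, d = False

Set p = False.
Set c = True.
  then (¬c ∨ g) forces g = True.
  then (¬c ∨ r) forces r = True.
  then (p ∨ ¬r ∨ ¬v) forces v = False.
  then (p ∨ s ∨ v) forces s = True.
  then (¬d ∨ v) forces d = False.
  then (d ∨ v ∨ w) forces w = True.
  then (d ∨ n ∨ p) forces n = True.
  then (m ∨ ¬n ∨ p) forces m = True.
All clauses satisfied.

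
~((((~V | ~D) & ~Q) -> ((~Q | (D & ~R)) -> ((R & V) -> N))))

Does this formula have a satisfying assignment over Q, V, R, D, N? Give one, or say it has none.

Q = False, V = True, R = True, D = False, N = False

  ~((((~V | ~D) & ~Q) -> ((~Q | (D & ~R)) -> ((R & V) -> N)))) = True
    ((~V | ~D) & ~Q) -> ((~Q | (D & ~R)) -> ((R & V) -> N)) = False
      (~V | ~D) & ~Q = True
        ~V | ~D = True
          ~V = False
          ~D = True
        ~Q = True
      (~Q | (D & ~R)) -> ((R & V) -> N) = False
        ~Q | (D & ~R) = True
          ~Q = True
          D & ~R = False
            ~R = False
        (R & V) -> N = False
          R & V = True
The formula evaluates to True.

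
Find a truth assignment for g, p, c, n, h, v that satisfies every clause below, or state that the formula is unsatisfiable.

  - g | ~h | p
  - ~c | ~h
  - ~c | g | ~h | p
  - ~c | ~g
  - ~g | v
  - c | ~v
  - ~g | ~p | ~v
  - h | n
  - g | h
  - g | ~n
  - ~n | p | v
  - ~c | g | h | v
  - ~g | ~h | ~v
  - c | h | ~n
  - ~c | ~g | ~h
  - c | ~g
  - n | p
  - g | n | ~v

Set g = False.
  then (g | h) forces h = True.
  then (g | ~n) forces n = False.
  then (n | p) forces p = True.
  then (g | n | ~v) forces v = False.
  then (~c | ~h) forces c = False.
All clauses satisfied.

g = False; p = True; c = False; n = False; h = True; v = False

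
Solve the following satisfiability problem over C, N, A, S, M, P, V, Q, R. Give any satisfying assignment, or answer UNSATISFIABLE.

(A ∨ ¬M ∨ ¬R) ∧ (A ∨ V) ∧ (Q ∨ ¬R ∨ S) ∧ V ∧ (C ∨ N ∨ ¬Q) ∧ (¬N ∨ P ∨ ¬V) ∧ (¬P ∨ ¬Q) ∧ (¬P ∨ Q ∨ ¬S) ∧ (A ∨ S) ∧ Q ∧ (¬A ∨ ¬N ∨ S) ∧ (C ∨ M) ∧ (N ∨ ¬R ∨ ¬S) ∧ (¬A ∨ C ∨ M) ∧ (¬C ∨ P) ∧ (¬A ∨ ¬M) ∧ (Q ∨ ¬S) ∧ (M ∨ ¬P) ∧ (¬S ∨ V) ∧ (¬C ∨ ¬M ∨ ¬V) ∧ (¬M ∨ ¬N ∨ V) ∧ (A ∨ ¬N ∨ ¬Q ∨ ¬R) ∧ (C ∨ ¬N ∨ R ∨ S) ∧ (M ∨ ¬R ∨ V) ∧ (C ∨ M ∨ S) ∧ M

The formula is unsatisfiable.

Case V = True:
  (Q) forces Q = True.
  (¬P ∨ ¬Q) forces P = False.
  (¬N ∨ P ∨ ¬V) forces N = False.
  (C ∨ N ∨ ¬Q) forces C = True.
  Clause (¬C ∨ P) is falsified — contradiction.
Case V = False:
  Clause (V) is falsified — contradiction.
Both cases fail, so the formula is unsatisfiable.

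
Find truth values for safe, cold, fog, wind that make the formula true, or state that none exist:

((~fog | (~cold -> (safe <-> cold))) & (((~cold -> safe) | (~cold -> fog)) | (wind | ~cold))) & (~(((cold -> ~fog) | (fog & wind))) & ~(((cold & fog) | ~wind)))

Case cold = True: the formula simplifies to ~((~fog | (fog & wind))) & ~((fog | ~wind)).
  fog = True: the conjunct ~((fog | ~wind)) becomes ~((True | ~wind)) = False.
  fog = False: the conjunct ~((~fog | (fog & wind))) becomes ~((True | False)) = False.
Case cold = False: the conjunct ~(((cold -> ~fog) | (fog & wind))) becomes ~((True | (fog & wind))) = False.
Both cases fail — unsatisfiable.

Unsatisfiable — no assignment works.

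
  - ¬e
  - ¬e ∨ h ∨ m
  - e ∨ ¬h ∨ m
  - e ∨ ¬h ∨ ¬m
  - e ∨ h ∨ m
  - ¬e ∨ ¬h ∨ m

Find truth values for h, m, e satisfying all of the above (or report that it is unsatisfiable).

h = False, m = True, e = False

Unit clause (¬e) forces e = False.
Try h = True:
  (e ∨ ¬h ∨ m) forces m = True.
  clause (e ∨ ¬h ∨ ¬m) is falsified — backtrack.
So h = False.
  then (e ∨ h ∨ m) forces m = True.
All clauses satisfied.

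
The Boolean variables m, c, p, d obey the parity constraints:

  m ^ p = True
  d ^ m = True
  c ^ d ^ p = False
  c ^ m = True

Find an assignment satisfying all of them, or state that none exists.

m: True; c: False; p: False; d: False

m ^ p = T ^ F = True ✓
d ^ m = F ^ T = True ✓
c ^ d ^ p = F ^ F ^ F = False ✓
c ^ m = F ^ T = True ✓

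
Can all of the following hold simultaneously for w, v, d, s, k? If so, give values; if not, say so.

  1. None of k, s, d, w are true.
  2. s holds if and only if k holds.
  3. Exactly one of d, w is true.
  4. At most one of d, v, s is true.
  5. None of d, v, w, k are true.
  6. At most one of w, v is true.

Unsatisfiable

Case w = True:
  Constraint (1) is violated (w=T) — contradiction.
Case w = False:
  (1) forces k = False.
  (1) forces s = False.
  (1) forces d = False.
  Constraint (3) is violated (d=F, w=F) — contradiction.
Both cases fail — unsatisfiable.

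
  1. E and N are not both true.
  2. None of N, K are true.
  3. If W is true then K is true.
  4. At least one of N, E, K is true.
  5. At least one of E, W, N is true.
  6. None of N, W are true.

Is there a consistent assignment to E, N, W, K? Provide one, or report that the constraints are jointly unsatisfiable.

E=T, N=F, W=F, K=F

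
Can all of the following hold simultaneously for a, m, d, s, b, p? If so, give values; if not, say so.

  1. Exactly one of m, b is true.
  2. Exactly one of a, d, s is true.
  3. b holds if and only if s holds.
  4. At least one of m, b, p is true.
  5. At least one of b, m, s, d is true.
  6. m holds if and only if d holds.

a=F; m=F; d=F; s=T; b=T; p=T

  (1) {m, b}: 1 true — exactly one ✓
  (2) {a, d, s}: 1 true — exactly one ✓
  (3) b=T, s=T — same ✓
  (4) {m, b, p}: 2 true — at least one ✓
  (5) {b, m, s, d}: 2 true — at least one ✓
  (6) m=F, d=F — same ✓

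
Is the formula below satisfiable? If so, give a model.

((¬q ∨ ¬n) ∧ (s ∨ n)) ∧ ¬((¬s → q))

n = True, q = False, s = False

  (¬q ∨ ¬n) ∧ (s ∨ n) = True
    ¬q ∨ ¬n = True
      ¬q = True
      ¬n = False
    s ∨ n = True
  ¬((¬s → q)) = True
    ¬s → q = False
      ¬s = True
Both conjuncts True, so the formula holds.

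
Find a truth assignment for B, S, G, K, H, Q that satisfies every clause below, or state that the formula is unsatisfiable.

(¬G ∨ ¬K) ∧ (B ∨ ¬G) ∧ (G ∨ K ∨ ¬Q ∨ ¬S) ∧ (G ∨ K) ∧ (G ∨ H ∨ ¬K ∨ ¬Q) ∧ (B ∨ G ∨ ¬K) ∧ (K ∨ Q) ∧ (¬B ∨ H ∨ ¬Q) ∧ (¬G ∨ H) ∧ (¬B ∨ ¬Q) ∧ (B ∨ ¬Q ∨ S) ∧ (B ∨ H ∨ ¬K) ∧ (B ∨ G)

B = True, S = False, G = False, K = True, H = False, Q = False

Try B = False:
  (B ∨ ¬G) forces G = False.
  clause (B ∨ G) is falsified — backtrack.
So B = True.
  then (¬B ∨ ¬Q) forces Q = False.
  then (K ∨ Q) forces K = True.
  then (¬G ∨ ¬K) forces G = False.
Set S = False.
Set H = False.
All clauses satisfied.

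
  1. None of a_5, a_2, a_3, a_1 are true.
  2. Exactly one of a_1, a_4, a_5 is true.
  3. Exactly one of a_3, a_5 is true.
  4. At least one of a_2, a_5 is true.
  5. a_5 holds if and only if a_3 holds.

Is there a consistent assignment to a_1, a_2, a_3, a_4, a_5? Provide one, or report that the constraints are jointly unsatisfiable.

No satisfying assignment exists.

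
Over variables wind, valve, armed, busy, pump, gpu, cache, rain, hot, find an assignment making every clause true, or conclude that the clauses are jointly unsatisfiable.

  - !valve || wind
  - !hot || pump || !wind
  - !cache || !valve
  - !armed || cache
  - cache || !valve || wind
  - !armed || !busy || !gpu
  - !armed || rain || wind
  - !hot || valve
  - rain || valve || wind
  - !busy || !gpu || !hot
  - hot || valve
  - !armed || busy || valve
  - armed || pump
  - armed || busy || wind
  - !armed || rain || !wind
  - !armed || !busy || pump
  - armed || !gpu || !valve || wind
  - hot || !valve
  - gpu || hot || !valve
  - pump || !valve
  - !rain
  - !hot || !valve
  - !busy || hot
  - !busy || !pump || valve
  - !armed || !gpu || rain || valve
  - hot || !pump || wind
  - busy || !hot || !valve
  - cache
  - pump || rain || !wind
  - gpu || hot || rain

Unsatisfiable — no assignment works.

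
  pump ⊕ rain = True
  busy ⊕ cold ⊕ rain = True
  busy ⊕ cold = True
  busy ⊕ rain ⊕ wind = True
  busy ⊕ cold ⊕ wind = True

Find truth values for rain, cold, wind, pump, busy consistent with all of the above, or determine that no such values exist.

rain = False, cold = False, wind = False, pump = True, busy = True

pump ⊕ rain = T ⊕ F = True ✓
busy ⊕ cold ⊕ rain = T ⊕ F ⊕ F = True ✓
busy ⊕ cold = T ⊕ F = True ✓
busy ⊕ rain ⊕ wind = T ⊕ F ⊕ F = True ✓
busy ⊕ cold ⊕ wind = T ⊕ F ⊕ F = True ✓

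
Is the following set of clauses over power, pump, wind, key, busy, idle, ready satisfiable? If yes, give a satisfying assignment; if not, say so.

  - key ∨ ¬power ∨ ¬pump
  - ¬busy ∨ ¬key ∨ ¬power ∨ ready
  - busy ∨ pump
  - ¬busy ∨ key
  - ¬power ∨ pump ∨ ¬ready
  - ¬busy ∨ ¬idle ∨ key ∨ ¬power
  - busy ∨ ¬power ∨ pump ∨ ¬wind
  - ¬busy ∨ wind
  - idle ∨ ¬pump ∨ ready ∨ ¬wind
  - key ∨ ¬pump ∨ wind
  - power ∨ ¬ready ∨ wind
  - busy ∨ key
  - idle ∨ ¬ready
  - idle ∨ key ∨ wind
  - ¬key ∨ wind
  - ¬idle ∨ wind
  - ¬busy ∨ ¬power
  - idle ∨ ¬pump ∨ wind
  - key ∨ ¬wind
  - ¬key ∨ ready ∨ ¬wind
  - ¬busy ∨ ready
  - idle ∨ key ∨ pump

Set power = True.
  then (¬busy ∨ ¬power) forces busy = False.
  then (busy ∨ pump) forces pump = True.
  then (busy ∨ key) forces key = True.
  then (¬key ∨ wind) forces wind = True.
  then (¬key ∨ ready ∨ ¬wind) forces ready = True.
  then (idle ∨ ¬ready) forces idle = True.
All clauses satisfied.

power = True, pump = True, wind = True, key = True, busy = False, idle = True, ready = True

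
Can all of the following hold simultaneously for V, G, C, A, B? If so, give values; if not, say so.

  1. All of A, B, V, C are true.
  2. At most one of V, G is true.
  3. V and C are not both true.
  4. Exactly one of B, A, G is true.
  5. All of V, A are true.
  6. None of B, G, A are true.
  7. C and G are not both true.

The formula is unsatisfiable.

Case A = True:
  Constraint (6) is violated (A=T) — contradiction.
Case A = False:
  Constraint (1) is violated (A=F) — contradiction.
Both cases fail — unsatisfiable.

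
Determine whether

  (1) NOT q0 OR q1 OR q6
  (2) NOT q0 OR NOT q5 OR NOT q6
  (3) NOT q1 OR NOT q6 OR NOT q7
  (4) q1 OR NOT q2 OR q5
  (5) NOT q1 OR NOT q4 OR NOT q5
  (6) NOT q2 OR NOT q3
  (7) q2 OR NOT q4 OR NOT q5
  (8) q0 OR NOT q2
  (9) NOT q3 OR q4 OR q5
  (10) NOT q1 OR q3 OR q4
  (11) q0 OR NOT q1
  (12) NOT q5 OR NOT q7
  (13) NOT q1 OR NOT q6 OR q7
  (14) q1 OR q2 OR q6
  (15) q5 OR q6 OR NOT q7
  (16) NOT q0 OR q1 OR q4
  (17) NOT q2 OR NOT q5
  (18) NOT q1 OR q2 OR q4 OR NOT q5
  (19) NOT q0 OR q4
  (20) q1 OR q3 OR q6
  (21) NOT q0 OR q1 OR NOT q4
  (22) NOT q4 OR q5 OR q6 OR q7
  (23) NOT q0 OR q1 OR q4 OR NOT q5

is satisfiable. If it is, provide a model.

Set q0 = False.
  then (q0 OR NOT q2) forces q2 = False.
  then (q0 OR NOT q1) forces q1 = False.
  then (q1 OR q2 OR q6) forces q6 = True.
Set q3 = False.
Set q4 = False.
Set q5 = True.
  then (NOT q5 OR NOT q7) forces q7 = False.
All clauses satisfied.

q0 = False; q1 = False; q2 = False; q3 = False; q4 = False; q5 = True; q6 = True; q7 = False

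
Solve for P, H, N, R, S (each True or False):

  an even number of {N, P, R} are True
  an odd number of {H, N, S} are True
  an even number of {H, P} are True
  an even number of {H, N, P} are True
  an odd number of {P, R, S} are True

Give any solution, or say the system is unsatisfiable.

P = False, H = False, N = False, R = False, S = True

{N, P, R}: 0 true → even ✓
{H, N, S}: 1 true → odd ✓
{H, P}: 0 true → even ✓
{H, N, P}: 0 true → even ✓
{P, R, S}: 1 true → odd ✓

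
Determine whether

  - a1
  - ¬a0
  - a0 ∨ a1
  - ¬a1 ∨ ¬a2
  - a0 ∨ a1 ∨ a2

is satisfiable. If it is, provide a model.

Unit clause (a1) forces a1 = True.
Unit clause (¬a0) forces a0 = False.
In (¬a1 ∨ ¬a2) only ¬a2 is left, so a2 = False.
Check each clause:
  (a1): a1 holds.
  (¬a0): ¬a0 holds.
  (a0 ∨ a1): a1 holds.
  (¬a1 ∨ ¬a2): ¬a2 holds.
  (a0 ∨ a1 ∨ a2): a1 holds.
All clauses satisfied.

a0=F; a1=T; a2=F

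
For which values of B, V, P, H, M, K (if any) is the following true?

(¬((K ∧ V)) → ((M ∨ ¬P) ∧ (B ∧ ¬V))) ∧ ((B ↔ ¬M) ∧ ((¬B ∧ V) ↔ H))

B = False; V = True; P = True; H = True; M = True; K = True

  ¬((K ∧ V)) → ((M ∨ ¬P) ∧ (B ∧ ¬V)) = True
    ¬((K ∧ V)) = False
      K ∧ V = True
    (M ∨ ¬P) ∧ (B ∧ ¬V) = False
      M ∨ ¬P = True
        ¬P = False
      B ∧ ¬V = False
        ¬V = False
  (B ↔ ¬M) ∧ ((¬B ∧ V) ↔ H) = True
    B ↔ ¬M = True
      ¬M = False
    (¬B ∧ V) ↔ H = True
      ¬B ∧ V = True
        ¬B = True
Both conjuncts True, so the formula holds.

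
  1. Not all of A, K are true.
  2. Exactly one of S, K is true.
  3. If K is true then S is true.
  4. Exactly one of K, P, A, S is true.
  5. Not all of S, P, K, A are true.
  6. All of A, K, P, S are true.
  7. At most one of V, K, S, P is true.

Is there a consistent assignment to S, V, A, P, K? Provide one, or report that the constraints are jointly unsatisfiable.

No satisfying assignment exists.

Case S = True:
  (2) with S=T forces K = False.
  Constraint (6) is violated (K=F) — contradiction.
Case S = False:
  Constraint (6) is violated (S=F) — contradiction.
Both cases fail — unsatisfiable.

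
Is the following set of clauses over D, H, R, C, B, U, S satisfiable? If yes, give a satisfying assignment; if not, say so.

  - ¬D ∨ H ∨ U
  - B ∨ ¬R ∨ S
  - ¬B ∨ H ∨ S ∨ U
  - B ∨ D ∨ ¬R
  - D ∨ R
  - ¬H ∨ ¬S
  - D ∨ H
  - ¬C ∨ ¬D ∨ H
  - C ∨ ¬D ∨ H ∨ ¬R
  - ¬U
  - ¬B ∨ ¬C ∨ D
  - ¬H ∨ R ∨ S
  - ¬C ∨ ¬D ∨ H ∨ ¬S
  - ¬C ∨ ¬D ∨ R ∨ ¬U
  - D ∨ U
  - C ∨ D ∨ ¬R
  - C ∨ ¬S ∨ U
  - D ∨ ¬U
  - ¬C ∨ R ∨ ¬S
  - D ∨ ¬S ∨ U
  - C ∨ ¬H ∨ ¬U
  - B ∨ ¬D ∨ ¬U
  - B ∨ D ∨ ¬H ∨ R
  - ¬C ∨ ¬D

D = True, H = True, R = True, C = False, B = True, U = False, S = False

Unit clause (¬U) forces U = False.
In (D ∨ U) only D is left, so D = True.
In (¬C ∨ ¬D) only ¬C is left, so C = False.
In (¬D ∨ H ∨ U) only H is left, so H = True.
In (¬H ∨ ¬S) only ¬S is left, so S = False.
In (¬H ∨ R ∨ S) only R is left, so R = True.
In (B ∨ ¬R ∨ S) only B is left, so B = True.
All clauses satisfied.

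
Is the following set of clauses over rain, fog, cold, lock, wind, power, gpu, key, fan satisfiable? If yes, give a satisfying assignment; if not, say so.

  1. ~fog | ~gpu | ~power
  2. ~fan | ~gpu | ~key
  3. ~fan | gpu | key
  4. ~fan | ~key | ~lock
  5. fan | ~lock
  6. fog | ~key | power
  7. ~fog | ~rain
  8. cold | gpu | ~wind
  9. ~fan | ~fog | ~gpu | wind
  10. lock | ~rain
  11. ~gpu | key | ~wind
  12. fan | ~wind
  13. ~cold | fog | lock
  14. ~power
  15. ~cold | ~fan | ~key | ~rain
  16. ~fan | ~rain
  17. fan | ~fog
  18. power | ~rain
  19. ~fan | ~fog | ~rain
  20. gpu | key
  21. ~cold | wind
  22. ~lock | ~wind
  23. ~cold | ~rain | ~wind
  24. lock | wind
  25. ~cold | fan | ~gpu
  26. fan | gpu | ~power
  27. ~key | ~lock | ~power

rain = False, fog = True, cold = True, lock = False, wind = True, power = False, gpu = False, key = True, fan = True

Unit clause (~power) forces power = False.
In (power | ~rain) only ~rain is left, so rain = False.
Set fog = True.
  then (fan | ~fog) forces fan = True.
Set cold = True.
  then (~cold | wind) forces wind = True.
  then (~lock | ~wind) forces lock = False.
Try gpu = True:
  (~fan | ~gpu | ~key) forces key = False.
  clause (~gpu | key | ~wind) is falsified — backtrack.
So gpu = False.
  then (~fan | gpu | key) forces key = True.
All clauses satisfied.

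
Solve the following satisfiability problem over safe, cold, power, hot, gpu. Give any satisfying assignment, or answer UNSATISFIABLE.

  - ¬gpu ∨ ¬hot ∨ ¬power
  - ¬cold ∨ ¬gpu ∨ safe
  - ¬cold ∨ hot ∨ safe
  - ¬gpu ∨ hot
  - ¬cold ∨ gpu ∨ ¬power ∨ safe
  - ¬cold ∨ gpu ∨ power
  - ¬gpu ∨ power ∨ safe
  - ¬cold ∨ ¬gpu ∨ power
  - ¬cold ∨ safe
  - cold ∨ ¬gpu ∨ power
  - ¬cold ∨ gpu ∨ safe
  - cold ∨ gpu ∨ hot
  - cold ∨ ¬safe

Set safe = True.
  then (cold ∨ ¬safe) forces cold = True.
Try power = False:
  (¬cold ∨ gpu ∨ power) forces gpu = True.
  clause (¬cold ∨ ¬gpu ∨ power) is falsified — backtrack.
So power = True.
Set hot = False.
  then (¬gpu ∨ hot) forces gpu = False.
All clauses satisfied.

safe = True; cold = True; power = True; hot = False; gpu = False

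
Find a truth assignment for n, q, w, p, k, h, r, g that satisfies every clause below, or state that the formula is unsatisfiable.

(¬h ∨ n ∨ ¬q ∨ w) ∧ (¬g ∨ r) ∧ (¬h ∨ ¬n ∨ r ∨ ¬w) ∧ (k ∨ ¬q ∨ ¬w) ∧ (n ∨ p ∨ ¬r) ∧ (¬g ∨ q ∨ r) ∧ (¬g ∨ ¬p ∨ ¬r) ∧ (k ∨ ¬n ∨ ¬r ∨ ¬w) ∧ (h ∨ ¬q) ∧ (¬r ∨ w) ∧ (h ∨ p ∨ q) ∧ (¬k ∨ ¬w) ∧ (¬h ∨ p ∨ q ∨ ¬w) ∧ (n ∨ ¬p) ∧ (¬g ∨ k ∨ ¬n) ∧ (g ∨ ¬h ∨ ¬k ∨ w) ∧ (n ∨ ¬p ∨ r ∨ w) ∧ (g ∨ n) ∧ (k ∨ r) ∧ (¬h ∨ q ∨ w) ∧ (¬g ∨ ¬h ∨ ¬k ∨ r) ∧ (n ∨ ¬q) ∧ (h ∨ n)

n=T, q=F, w=F, p=T, k=T, h=F, r=F, g=F

Try n = False:
  (n ∨ ¬p) forces p = False.
  (n ∨ p ∨ ¬r) forces r = False.
  (¬g ∨ r) forces g = False.
  clause (g ∨ n) is falsified — backtrack.
So n = True.
Set q = False.
Try w = True:
  (¬k ∨ ¬w) forces k = False.
  (k ∨ ¬n ∨ ¬r ∨ ¬w) forces r = False.
  clause (k ∨ r) is falsified — backtrack.
So w = False.
  then (¬r ∨ w) forces r = False.
  then (k ∨ r) forces k = True.
  then (¬h ∨ q ∨ w) forces h = False.
  then (¬g ∨ r) forces g = False.
  then (h ∨ p ∨ q) forces p = True.
All clauses satisfied.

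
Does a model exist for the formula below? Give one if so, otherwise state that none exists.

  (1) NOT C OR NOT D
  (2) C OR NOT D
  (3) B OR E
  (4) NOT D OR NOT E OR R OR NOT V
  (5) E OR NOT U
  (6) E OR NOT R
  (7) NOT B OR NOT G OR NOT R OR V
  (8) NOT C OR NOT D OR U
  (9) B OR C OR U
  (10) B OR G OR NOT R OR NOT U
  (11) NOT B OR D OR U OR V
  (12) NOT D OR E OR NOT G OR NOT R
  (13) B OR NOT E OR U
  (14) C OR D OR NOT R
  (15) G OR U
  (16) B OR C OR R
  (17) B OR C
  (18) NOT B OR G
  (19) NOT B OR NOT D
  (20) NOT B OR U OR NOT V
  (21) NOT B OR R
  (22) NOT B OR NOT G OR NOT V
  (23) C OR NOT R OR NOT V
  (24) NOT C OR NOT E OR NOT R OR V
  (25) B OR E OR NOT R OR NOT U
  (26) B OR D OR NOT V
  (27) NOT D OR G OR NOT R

Try C = False:
  (C OR NOT D) forces D = False.
  (C OR D OR NOT R) forces R = False.
  (B OR C OR R) forces B = True.
  clause (NOT B OR R) is falsified — backtrack.
So C = True.
  then (NOT C OR NOT D) forces D = False.
Set B = False.
  then (B OR E) forces E = True.
  then (B OR NOT E OR U) forces U = True.
  then (B OR D OR NOT V) forces V = False.
  then (NOT C OR NOT E OR NOT R OR V) forces R = False.
Set G = True.
All clauses satisfied.

C=T, B=F, U=T, G=T, D=F, E=T, R=F, V=F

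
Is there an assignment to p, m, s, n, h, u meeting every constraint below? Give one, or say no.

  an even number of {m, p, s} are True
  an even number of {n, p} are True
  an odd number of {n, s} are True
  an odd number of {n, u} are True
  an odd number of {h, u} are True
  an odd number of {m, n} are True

p=F; m=T; s=T; n=F; h=F; u=T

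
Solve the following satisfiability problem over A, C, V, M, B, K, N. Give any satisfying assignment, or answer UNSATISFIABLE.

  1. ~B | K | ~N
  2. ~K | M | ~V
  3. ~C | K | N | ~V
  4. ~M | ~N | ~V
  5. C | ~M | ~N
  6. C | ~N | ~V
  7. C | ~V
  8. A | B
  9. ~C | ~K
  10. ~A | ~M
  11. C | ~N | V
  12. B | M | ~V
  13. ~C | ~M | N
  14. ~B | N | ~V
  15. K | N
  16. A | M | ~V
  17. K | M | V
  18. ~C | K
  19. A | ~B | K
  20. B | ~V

Set A = False.
  then (A | B) forces B = True.
  then (A | ~B | K) forces K = True.
  then (~C | ~K) forces C = False.
  then (C | ~V) forces V = False.
  then (C | ~N | V) forces N = False.
Set M = False.
All clauses satisfied.

A = False, C = False, V = False, M = False, B = True, K = True, N = False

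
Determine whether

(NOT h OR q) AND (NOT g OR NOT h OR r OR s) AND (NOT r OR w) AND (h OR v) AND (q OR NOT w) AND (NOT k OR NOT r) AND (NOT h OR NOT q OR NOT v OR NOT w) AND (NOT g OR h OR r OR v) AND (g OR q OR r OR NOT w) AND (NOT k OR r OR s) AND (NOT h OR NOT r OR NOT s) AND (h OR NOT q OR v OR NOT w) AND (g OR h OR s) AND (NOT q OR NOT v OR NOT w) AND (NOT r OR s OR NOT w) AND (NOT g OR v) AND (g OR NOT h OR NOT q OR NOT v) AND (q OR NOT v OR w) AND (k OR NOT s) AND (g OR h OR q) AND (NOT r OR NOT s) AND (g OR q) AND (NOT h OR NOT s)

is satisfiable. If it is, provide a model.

Set r = False.
Set v = True.
Try h = True:
  (NOT h OR q) forces q = True.
  (NOT h OR NOT q OR NOT v OR NOT w) forces w = False.
  (g OR NOT h OR NOT q OR NOT v) forces g = True.
  (NOT g OR NOT h OR r OR s) forces s = True.
  clause (NOT h OR NOT s) is falsified — backtrack.
So h = False.
Set s = True.
  then (k OR NOT s) forces k = True.
Try w = True:
  (q OR NOT w) forces q = True.
  clause (NOT q OR NOT v OR NOT w) is falsified — backtrack.
So w = False.
  then (q OR NOT v OR w) forces q = True.
Set g = True.
All clauses satisfied.

r: False; v: True; h: False; s: True; w: False; k: True; q: True; g: True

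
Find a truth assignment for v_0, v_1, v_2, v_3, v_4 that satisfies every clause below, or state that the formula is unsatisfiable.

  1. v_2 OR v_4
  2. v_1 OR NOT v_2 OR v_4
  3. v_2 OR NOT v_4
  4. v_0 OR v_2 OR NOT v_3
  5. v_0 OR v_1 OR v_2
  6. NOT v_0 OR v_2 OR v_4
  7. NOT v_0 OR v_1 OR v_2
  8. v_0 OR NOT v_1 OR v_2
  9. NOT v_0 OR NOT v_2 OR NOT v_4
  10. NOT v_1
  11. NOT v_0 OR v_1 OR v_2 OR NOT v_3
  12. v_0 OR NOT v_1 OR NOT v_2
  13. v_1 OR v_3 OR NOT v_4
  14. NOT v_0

v_0 = False, v_1 = False, v_2 = True, v_3 = True, v_4 = True

Unit clause (NOT v_1) forces v_1 = False.
Unit clause (NOT v_0) forces v_0 = False.
In (v_0 OR v_1 OR v_2) only v_2 is left, so v_2 = True.
In (v_1 OR NOT v_2 OR v_4) only v_4 is left, so v_4 = True.
In (v_1 OR v_3 OR NOT v_4) only v_3 is left, so v_3 = True.
All clauses satisfied.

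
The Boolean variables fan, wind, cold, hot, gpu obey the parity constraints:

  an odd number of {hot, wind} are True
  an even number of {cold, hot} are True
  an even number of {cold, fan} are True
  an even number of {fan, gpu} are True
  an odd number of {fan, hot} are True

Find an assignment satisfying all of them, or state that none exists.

No satisfying assignment exists.

Adding constraints 2, 3, 5 mod 2: every variable appears an even number of times on the left, so the left side is 0.
But the right sides sum to 1 (mod 2). 0 ≠ 1 — the system is inconsistent.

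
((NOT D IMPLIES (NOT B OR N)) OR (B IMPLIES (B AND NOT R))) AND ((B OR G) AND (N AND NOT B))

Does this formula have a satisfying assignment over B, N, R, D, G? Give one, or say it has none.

B: False, N: True, R: True, D: False, G: True

  (NOT D IMPLIES (NOT B OR N)) OR (B IMPLIES (B AND NOT R)) = True
    NOT D IMPLIES (NOT B OR N) = True
      NOT D = True
      NOT B OR N = True
        NOT B = True
    B IMPLIES (B AND NOT R) = True
      B AND NOT R = False
        NOT R = False
  (B OR G) AND (N AND NOT B) = True
    B OR G = True
    N AND NOT B = True
      NOT B = True
Both conjuncts True, so the formula holds.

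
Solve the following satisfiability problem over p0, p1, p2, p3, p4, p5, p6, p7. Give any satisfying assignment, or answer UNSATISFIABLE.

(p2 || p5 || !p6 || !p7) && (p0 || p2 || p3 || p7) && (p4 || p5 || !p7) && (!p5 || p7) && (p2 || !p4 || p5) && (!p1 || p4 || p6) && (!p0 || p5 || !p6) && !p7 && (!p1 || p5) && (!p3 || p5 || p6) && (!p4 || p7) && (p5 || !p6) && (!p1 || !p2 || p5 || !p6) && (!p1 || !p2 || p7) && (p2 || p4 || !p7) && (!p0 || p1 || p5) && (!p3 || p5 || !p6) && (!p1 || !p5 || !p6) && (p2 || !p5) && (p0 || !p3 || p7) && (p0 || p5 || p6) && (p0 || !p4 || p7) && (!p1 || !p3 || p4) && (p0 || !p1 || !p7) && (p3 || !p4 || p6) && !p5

No satisfying assignment exists.

Case p5 = True:
  Clause (!p5) is falsified — contradiction.
Case p5 = False:
  (!p7) forces p7 = False.
  (!p1 || p5) forces p1 = False.
  (!p4 || p7) forces p4 = False.
  (p5 || !p6) forces p6 = False.
  (!p3 || p5 || p6) forces p3 = False.
  (!p0 || p1 || p5) forces p0 = False.
  Clause (p0 || p5 || p6) is falsified — contradiction.
Both cases fail, so the formula is unsatisfiable.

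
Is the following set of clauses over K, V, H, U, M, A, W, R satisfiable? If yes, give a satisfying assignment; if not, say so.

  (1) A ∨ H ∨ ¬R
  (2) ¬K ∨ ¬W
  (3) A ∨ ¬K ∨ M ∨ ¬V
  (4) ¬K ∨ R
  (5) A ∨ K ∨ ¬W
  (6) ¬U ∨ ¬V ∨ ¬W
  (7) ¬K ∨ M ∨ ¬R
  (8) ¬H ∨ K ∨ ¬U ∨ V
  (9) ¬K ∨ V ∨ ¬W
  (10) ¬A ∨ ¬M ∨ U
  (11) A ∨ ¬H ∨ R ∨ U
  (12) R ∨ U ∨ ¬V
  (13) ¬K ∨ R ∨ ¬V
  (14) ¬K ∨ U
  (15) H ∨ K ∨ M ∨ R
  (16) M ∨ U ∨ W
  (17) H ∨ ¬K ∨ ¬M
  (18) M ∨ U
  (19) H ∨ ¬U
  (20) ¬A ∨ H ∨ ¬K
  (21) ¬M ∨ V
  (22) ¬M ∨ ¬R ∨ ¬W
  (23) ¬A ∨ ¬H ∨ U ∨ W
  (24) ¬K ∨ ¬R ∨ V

K = False, V = True, H = True, U = True, M = False, A = False, W = False, R = False

Set K = False.
Try V = False:
  (¬M ∨ V) forces M = False.
  (M ∨ U) forces U = True.
  (¬H ∨ K ∨ ¬U ∨ V) forces H = False.
  clause (H ∨ ¬U) is falsified — backtrack.
So V = True.
Set H = True.
Set U = True.
  then (¬U ∨ ¬V ∨ ¬W) forces W = False.
Set M = False.
Set A = False.
Set R = False.
All clauses satisfied.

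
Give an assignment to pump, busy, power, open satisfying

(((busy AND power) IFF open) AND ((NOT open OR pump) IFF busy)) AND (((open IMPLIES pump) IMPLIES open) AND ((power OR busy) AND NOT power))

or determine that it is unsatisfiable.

Case open = True: the formula simplifies to ((busy AND power) AND (pump IFF busy)) AND ((power OR busy) AND NOT power).
  power = True: the conjunct NOT power is False.
  power = False: the conjunct power is False.
Case open = False: the conjunct (open IMPLIES pump) IMPLIES open becomes (False IMPLIES pump) IMPLIES False = False.
Both cases fail — unsatisfiable.

Unsatisfiable — no assignment works.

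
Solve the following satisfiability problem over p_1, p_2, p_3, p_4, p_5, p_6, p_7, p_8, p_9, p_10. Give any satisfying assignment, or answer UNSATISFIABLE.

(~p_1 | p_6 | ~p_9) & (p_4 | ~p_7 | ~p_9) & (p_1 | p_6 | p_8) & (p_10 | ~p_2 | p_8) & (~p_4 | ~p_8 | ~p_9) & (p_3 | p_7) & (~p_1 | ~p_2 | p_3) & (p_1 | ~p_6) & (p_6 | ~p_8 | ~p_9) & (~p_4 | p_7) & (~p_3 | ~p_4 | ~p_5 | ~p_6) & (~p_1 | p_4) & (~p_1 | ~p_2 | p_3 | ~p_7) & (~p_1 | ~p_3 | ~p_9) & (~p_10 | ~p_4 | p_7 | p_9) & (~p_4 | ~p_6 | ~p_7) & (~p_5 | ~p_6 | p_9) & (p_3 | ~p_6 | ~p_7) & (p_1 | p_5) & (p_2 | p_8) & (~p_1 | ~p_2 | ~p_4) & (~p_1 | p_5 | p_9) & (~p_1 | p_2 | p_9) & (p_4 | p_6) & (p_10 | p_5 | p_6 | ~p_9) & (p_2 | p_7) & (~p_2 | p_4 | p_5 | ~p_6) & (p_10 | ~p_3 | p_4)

p_1 = False, p_2 = False, p_3 = False, p_4 = True, p_5 = True, p_6 = False, p_7 = True, p_8 = True, p_9 = False, p_10 = False

Set p_1 = False.
  then (p_1 | ~p_6) forces p_6 = False.
  then (p_1 | p_5) forces p_5 = True.
  then (p_4 | p_6) forces p_4 = True.
  then (p_1 | p_6 | p_8) forces p_8 = True.
  then (~p_4 | ~p_8 | ~p_9) forces p_9 = False.
  then (~p_4 | p_7) forces p_7 = True.
Set p_2 = False.
Set p_3 = False.
Set p_10 = False.
All clauses satisfied.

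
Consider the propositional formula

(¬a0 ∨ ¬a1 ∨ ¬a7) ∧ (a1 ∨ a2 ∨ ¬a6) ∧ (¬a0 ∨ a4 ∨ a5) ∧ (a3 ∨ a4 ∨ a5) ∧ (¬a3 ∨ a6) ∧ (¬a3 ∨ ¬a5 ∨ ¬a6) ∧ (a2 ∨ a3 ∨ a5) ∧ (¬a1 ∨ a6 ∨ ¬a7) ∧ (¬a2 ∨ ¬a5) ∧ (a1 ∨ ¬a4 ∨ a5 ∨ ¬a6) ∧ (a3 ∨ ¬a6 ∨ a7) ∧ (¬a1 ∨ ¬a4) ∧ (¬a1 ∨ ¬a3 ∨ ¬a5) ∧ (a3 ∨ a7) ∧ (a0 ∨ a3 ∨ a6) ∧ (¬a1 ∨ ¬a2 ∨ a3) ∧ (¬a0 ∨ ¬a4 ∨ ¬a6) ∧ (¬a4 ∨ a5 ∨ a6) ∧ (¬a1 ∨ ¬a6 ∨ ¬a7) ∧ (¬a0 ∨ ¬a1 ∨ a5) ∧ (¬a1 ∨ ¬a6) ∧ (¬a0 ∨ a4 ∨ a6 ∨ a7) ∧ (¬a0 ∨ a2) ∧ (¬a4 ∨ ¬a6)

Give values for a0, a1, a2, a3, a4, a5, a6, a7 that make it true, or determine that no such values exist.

a0 = False, a1 = False, a2 = True, a3 = True, a4 = False, a5 = False, a6 = True, a7 = True

Set a0 = False.
Try a1 = True:
  (¬a1 ∨ ¬a4) forces a4 = False.
  (¬a1 ∨ ¬a6) forces a6 = False.
  (¬a3 ∨ a6) forces a3 = False.
  clause (a0 ∨ a3 ∨ a6) is falsified — backtrack.
So a1 = False.
Try a2 = False:
  (a1 ∨ a2 ∨ ¬a6) forces a6 = False.
  (¬a3 ∨ a6) forces a3 = False.
  clause (a0 ∨ a3 ∨ a6) is falsified — backtrack.
So a2 = True.
  then (¬a2 ∨ ¬a5) forces a5 = False.
Set a3 = True.
  then (¬a3 ∨ a6) forces a6 = True.
  then (a1 ∨ ¬a4 ∨ a5 ∨ ¬a6) forces a4 = False.
Set a7 = True.
All clauses satisfied.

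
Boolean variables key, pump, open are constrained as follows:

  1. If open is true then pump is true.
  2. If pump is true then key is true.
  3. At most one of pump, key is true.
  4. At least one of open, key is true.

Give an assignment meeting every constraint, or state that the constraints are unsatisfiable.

key: True, pump: False, open: False

  (1) open=F ⇒ pump: vacuous ✓
  (2) pump=F ⇒ key: vacuous ✓
  (3) {pump, key}: 1 true — at most one ✓
  (4) {open, key}: 1 true — at least one ✓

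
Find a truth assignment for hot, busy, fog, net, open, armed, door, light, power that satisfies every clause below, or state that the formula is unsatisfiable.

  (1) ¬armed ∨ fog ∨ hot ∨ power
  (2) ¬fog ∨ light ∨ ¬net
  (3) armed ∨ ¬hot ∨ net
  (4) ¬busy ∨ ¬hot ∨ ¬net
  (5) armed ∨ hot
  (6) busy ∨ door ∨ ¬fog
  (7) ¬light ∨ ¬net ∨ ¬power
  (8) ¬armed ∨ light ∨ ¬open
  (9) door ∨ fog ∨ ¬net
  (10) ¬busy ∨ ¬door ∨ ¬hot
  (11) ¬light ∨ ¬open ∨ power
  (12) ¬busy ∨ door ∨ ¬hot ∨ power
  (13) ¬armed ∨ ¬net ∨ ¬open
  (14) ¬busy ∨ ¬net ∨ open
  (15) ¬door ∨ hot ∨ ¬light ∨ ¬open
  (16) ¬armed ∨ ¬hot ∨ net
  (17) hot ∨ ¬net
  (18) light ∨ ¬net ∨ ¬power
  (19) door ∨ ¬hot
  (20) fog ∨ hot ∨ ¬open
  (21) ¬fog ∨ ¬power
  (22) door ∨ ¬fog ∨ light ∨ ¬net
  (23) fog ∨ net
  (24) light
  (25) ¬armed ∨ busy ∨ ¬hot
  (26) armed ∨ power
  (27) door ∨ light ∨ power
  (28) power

Case light = True:
  (power) forces power = True.
  (¬light ∨ ¬net ∨ ¬power) forces net = False.
  (¬fog ∨ ¬power) forces fog = False.
  Clause (fog ∨ net) is falsified — contradiction.
Case light = False:
  Clause (light) is falsified — contradiction.
Both cases fail, so the formula is unsatisfiable.

Unsatisfiable — no assignment works.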